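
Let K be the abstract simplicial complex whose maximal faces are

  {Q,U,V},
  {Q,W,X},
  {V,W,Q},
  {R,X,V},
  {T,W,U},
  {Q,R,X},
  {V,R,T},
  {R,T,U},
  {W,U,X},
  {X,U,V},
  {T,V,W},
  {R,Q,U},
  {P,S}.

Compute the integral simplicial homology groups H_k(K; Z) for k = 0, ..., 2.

Take the total order P < Q < R < S < T < U < V < W < X on the vertex set. Then K (dimension 2) consists of the simplices:

  0-simplices (9): P, Q, R, S, T, U, V, W, X
  1-simplices (19): PS, QR, QU, QV, QW, QX, RT, RU, RV, RX, TU, TV, TW, UV, UW, UX, VW, VX, WX
  2-simplices (12): QRU, QRX, QUV, QVW, QWX, RTU, RTV, RVX, TUW, TVW, UVX, UWX

so the chain groups are C_0 ≅ Z^9, C_1 ≅ Z^19, C_2 ≅ Z^12.

The boundary map ∂_1: C_1 → C_0 is given by ∂[p,q] = [q] − [p]. For instance
  ∂RU = U − R.
The 9×19 boundary matrix has rank 7 and Smith normal form diag(1,1,1,1,1,1,1).

The boundary map ∂_2: C_2 → C_1 acts by ∂[p,q,r] = [q,r] − [p,r] + [p,q]. For instance
  ∂TUW = UW − TW + TU,
  ∂QUV = UV − QV + QU.
This gives a 19×12 integer matrix of rank 12; reducing to Smith normal form yields diagonal entries (1,1,1,1,1,1,1,1,1,1,1,2).

Reading off H_k = ker ∂_k / im ∂_{k+1}:

  H_0: rank C_0 − rank ∂_1 = 9 − 7 = 2, and the invariant factors of ∂_1 are all 1, so H_0 = Z^2.
  H_1: rank ker ∂_1 − rank ∂_2 = (19 − 7) − 12 = 0, and ∂_2 has invariant factor 2 > 1, so H_1 = Z/2.
  H_2: rank ker ∂_2 − rank ∂_3 = (12 − 12) − 0 = 0, and there is no ∂_3, so H_2 = 0.

H_0 ≅ Z^2,  H_1 ≅ Z/2,  H_2 = 0.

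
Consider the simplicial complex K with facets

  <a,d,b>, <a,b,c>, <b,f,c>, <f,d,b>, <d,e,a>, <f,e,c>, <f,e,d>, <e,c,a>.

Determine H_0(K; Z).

H_0 = Z.

We work with the vertex ordering a < b < c < d < e < f. The simplices of K, each written with vertices in increasing order, are:

  0-simplices (6): a, b, c, d, e, f
  1-simplices (12): ab, ac, ad, ae, bc, bd, bf, ce, cf, de, df, ef
  2-simplices (8): abc, abd, ace, ade, bcf, bdf, cef, def

so the chain groups are C_0 ≅ Z^6, C_1 ≅ Z^12, C_2 ≅ Z^8.

The boundary map ∂_1: C_1 → C_0 is given by ∂[p,q] = [q] − [p].
This gives a 6×12 integer matrix of rank 5; reducing to Smith normal form yields diagonal entries (1,1,1,1,1).

Boundary ∂_2: C_2 → C_1 sends each 2-simplex [p,q,r] to [q,r] − [p,r] + [p,q]. For instance
  ∂cef = ef − cf + ce,
  ∂bcf = cf − bf + bc.
This gives a 12×8 integer matrix of rank 7; reducing to Smith normal form yields diagonal entries (1,1,1,1,1,1,1).

Computing H_k = (kernel of ∂_k) / (image of ∂_{k+1}):

  H_0: rank C_0 − rank ∂_1 = 6 − 5 = 1, and the invariant factors of ∂_1 are all 1, so H_0 = Z.

(K is a triangulation of the 2-sphere S^2.)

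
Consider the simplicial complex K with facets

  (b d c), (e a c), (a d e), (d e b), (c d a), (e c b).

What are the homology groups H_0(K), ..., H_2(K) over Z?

H_0 = Z,  H_1 = 0,  H_2 = Z.

Fix the vertex order a < b < c < d < e and write every simplex with vertices in increasing order. Then dim K = 2 and the simplices of K are:

  0-simplices (5): a, b, c, d, e
  1-simplices (9): ac, ad, ae, bc, bd, be, cd, ce, de
  2-simplices (6): acd, ace, ade, bcd, bce, bde

Hence C_0 ≅ Z^5, C_1 ≅ Z^9, C_2 ≅ Z^6.

Boundary ∂_1: C_1 → C_0 maps an edge to its endpoints' difference, ∂[p,q] = q − p. For instance
  ∂ad = d − a.
The resulting 5×9 matrix has rank 4, and its Smith normal form has invariant factors (1,1,1,1).

Boundary ∂_2: C_2 → C_1 maps a triangle to the signed sum of its edges. For instance
  ∂bde = de − be + bd,
  ∂acd = cd − ad + ac.
As a 9×6 matrix over Z this has rank 5, with invariant factors (1,1,1,1,1).

From H_k ≅ ker(∂_k) / im(∂_{k+1}) we obtain:

  H_0: rank C_0 − rank ∂_1 = 5 − 4 = 1, and the invariant factors of ∂_1 are all 1, so H_0 = Z.
  H_1: rank ker ∂_1 − rank ∂_2 = (9 − 4) − 5 = 0, and the invariant factors of ∂_2 are all 1, so H_1 = 0.
  H_2: rank ker ∂_2 − rank ∂_3 = (6 − 5) − 0 = 1, and there is no ∂_3, so H_2 = Z.

As a check, the Euler characteristic is 5 − 9 + 6 = 2, which agrees with 1 − 0 + 1 = 2.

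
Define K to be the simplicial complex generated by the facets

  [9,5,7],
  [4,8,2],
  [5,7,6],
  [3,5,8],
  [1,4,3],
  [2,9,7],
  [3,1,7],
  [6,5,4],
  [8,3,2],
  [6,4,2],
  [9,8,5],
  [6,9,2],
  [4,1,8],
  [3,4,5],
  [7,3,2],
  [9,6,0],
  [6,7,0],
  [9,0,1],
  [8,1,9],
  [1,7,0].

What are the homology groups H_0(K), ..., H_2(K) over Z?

We work with the vertex ordering 0 < 1 < 2 < 3 < 4 < 5 < 6 < 7 < 8 < 9. The simplices of K, each written with vertices in increasing order, are:

  0-simplices (10): [0], [1], [2], [3], [4], [5], [6], [7], [8], [9]
  1-simplices (30): (30 of them)
  2-simplices (20): (20 of them)

so the chain groups are C_0 ≅ Z^10, C_1 ≅ Z^30, C_2 ≅ Z^20.

∂_1: C_1 → C_0 maps an edge to its endpoints' difference, ∂[p,q] = q − p.
The 10×30 boundary matrix has rank 9 and Smith normal form diag(1,1,1,1,1,1,1,1,1).

The boundary map ∂_2: C_2 → C_1 maps a triangle to the signed sum of its edges. For instance
  ∂[3,4,5] = [4,5] − [3,5] + [3,4],
  ∂[2,4,6] = [4,6] − [2,6] + [2,4].
As a 30×20 matrix over Z this has rank 20, with invariant factors (1,1,1,1,1,1,1,1,1,1,1,1,1,1,1,1,1,1,1,2).

Reading off H_k = ker ∂_k / im ∂_{k+1}:

  H_0: rank C_0 − rank ∂_1 = 10 − 9 = 1, and the invariant factors of ∂_1 are all 1, so H_0 = Z.
  H_1: rank ker ∂_1 − rank ∂_2 = (30 − 9) − 20 = 1, and ∂_2 has invariant factor 2 > 1, so H_1 = Z ⊕ Z/2.
  H_2: rank ker ∂_2 − rank ∂_3 = (20 − 20) − 0 = 0, and there is no ∂_3, so H_2 = 0.

H_0 ≅ Z,  H_1 ≅ Z ⊕ Z/2,  H_2 = 0.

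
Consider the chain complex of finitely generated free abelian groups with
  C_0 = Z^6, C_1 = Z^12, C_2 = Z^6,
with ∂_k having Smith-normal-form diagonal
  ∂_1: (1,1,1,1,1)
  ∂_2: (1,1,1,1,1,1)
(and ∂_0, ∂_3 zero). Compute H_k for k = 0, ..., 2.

H_0 = Z,  H_1 = Z,  H_2 = 0.

H_0: b_0 = 6 − 0 − 5 = 1; torsion from ∂_1 factors > 1: none. So H_0 = Z.
H_1: b_1 = 12 − 5 − 6 = 1; torsion from ∂_2 factors > 1: none. So H_1 = Z.
H_2: b_2 = 6 − 6 − 0 = 0; torsion from ∂_3 factors > 1: none. So H_2 = 0.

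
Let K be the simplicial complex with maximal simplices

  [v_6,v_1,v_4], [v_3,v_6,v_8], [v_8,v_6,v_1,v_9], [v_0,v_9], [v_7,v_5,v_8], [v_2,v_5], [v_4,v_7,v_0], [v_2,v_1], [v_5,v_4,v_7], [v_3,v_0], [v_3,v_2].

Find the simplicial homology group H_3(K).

H_3 = 0.

Fix the vertex order v_0 < v_1 < v_2 < v_3 < v_4 < v_5 < v_6 < v_7 < v_8 < v_9 and write every simplex with vertices in increasing order. Then dim K = 3 and the simplices of K are:

  0-simplices (10): [v_0], [v_1], [v_2], [v_3], [v_4], [v_5], [v_6], [v_7], [v_8], [v_9]
  1-simplices (22): (22 of them)
  2-simplices (9): [v_0,v_4,v_7], [v_1,v_4,v_6], [v_1,v_6,v_8], [v_1,v_6,v_9], [v_1,v_8,v_9], [v_3,v_6,v_8], [v_4,v_5,v_7], [v_5,v_7,v_8], [v_6,v_8,v_9]
  3-simplices (1): [v_1,v_6,v_8,v_9]

giving chain groups C_0 ≅ Z^10, C_1 ≅ Z^22, C_2 ≅ Z^9, C_3 ≅ Z^1.

Boundary ∂_1: C_1 → C_0 maps an edge to its endpoints' difference, ∂[p,q] = q − p. For instance
  ∂[v_1,v_6] = [v_6] − [v_1].
The resulting 10×22 matrix has rank 9, and its Smith normal form has invariant factors (1,1,1,1,1,1,1,1,1).

∂_2: C_2 → C_1 maps a triangle to the signed sum of its edges. For instance
  ∂[v_5,v_7,v_8] = [v_7,v_8] − [v_5,v_8] + [v_5,v_7],
  ∂[v_1,v_4,v_6] = [v_4,v_6] − [v_1,v_6] + [v_1,v_4].
As a 22×9 matrix over Z this has rank 8, with invariant factors (1,1,1,1,1,1,1,1).

The boundary map ∂_3: C_3 → C_2 sends each 3-simplex σ to the alternating sum Σ_i (−1)^i (σ with its i-th vertex removed). For instance
  ∂[v_1,v_6,v_8,v_9] = [v_6,v_8,v_9] − [v_1,v_8,v_9] + [v_1,v_6,v_9] − [v_1,v_6,v_8].
This gives a 9×1 integer matrix of rank 1; reducing to Smith normal form yields diagonal entries (1).

From H_k ≅ ker(∂_k) / im(∂_{k+1}) we obtain:

  H_3: rank ker ∂_3 − rank ∂_4 = (1 − 1) − 0 = 0, and there is no ∂_4, so H_3 = 0.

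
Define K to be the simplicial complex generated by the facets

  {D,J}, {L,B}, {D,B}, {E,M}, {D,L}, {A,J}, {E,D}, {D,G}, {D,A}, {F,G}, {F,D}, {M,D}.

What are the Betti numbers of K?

Fix the vertex order A < B < D < E < F < G < J < L < M and write every simplex with vertices in increasing order. Then dim K = 1 and the simplices of K are:

  0-simplices (9): A, B, D, E, F, G, J, L, M
  1-simplices (12): AD, AJ, BD, BL, DE, DF, DG, DJ, DL, DM, EM, FG

so the chain groups are C_0 ≅ Z^9, C_1 ≅ Z^12.

Boundary ∂_1: C_1 → C_0 is given by ∂[p,q] = [q] − [p].
As a 9×12 matrix over Z this has rank 8, with invariant factors (1,1,1,1,1,1,1,1).

From H_k ≅ ker(∂_k) / im(∂_{k+1}) we obtain:

  H_0: rank C_0 − rank ∂_1 = 9 − 8 = 1, and the invariant factors of ∂_1 are all 1, so H_0 = Z.
  H_1: rank ker ∂_1 − rank ∂_2 = (12 − 8) − 0 = 4, and there is no ∂_2, so H_1 = Z^4.

As a check, the Euler characteristic is 9 − 12 = -3, which agrees with 1 − 4 = -3.

Hence the Betti numbers are b_0 = 1, b_1 = 4.

b_0 = 1, b_1 = 4.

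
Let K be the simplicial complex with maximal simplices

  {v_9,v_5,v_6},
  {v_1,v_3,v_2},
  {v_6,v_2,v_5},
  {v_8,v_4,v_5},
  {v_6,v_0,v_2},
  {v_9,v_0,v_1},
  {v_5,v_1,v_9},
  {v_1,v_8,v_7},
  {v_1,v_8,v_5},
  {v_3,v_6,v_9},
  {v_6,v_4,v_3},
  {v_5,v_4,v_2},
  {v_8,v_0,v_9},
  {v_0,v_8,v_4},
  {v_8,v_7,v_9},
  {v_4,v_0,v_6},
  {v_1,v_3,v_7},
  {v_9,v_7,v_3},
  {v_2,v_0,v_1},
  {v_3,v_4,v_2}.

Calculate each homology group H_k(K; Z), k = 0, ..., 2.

Order the vertices as v_0 < v_1 < v_2 < v_3 < v_4 < v_5 < v_6 < v_7 < v_8 < v_9. Listing each simplex with vertices in this order, K has dimension 2 with simplices:

  0-simplices (10): [v_0], [v_1], [v_2], [v_3], [v_4], [v_5], [v_6], [v_7], [v_8], [v_9]
  1-simplices (30): (30 of them)
  2-simplices (20): (20 of them)

giving chain groups C_0 ≅ Z^10, C_1 ≅ Z^30, C_2 ≅ Z^20.

∂_1: C_1 → C_0 is given by ∂[p,q] = [q] − [p]. For instance
  ∂[v_1,v_7] = [v_7] − [v_1].
The resulting 10×30 matrix has rank 9, and its Smith normal form has invariant factors (1,1,1,1,1,1,1,1,1).

Boundary ∂_2: C_2 → C_1 sends each 2-simplex [p,q,r] to [q,r] − [p,r] + [p,q]. For instance
  ∂[v_7,v_8,v_9] = [v_8,v_9] − [v_7,v_9] + [v_7,v_8],
  ∂[v_2,v_5,v_6] = [v_5,v_6] − [v_2,v_6] + [v_2,v_5].
The resulting 30×20 matrix has rank 20, and its Smith normal form has invariant factors (1,1,1,1,1,1,1,1,1,1,1,1,1,1,1,1,1,1,1,2).

Now H_k = ker ∂_k / im ∂_{k+1}, so:

  H_0: rank C_0 − rank ∂_1 = 10 − 9 = 1, and the invariant factors of ∂_1 are all 1, so H_0 = Z.
  H_1: rank ker ∂_1 − rank ∂_2 = (30 − 9) − 20 = 1, and ∂_2 has invariant factor 2 > 1, so H_1 = Z ⊕ Z_2.
  H_2: rank ker ∂_2 − rank ∂_3 = (20 − 20) − 0 = 0, and there is no ∂_3, so H_2 = 0.

H_0 = Z,  H_1 = Z ⊕ Z_2,  H_2 = 0.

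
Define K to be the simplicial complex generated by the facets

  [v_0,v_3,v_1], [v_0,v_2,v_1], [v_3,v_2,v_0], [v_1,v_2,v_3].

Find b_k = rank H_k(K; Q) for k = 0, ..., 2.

Take the total order v_0 < v_1 < v_2 < v_3 on the vertex set. Then K (dimension 2) consists of the simplices:

  0-simplices (4): [v_0], [v_1], [v_2], [v_3]
  1-simplices (6): [v_0,v_1], [v_0,v_2], [v_0,v_3], [v_1,v_2], [v_1,v_3], [v_2,v_3]
  2-simplices (4): [v_0,v_1,v_2], [v_0,v_1,v_3], [v_0,v_2,v_3], [v_1,v_2,v_3]

so the chain groups are C_0 ≅ Z^4, C_1 ≅ Z^6, C_2 ≅ Z^4.

∂_1: C_1 → C_0 is given by ∂[p,q] = [q] − [p]. For instance
  ∂[v_2,v_3] = [v_3] − [v_2].
As a 4×6 matrix over Z this has rank 3, with invariant factors (1,1,1).

Boundary ∂_2: C_2 → C_1 maps a triangle to the signed sum of its edges. For instance
  ∂[v_0,v_1,v_3] = [v_1,v_3] − [v_0,v_3] + [v_0,v_1],
  ∂[v_0,v_1,v_2] = [v_1,v_2] − [v_0,v_2] + [v_0,v_1].
The resulting 6×4 matrix has rank 3, and its Smith normal form has invariant factors (1,1,1).

Reading off H_k = ker ∂_k / im ∂_{k+1}:

  H_0: rank C_0 − rank ∂_1 = 4 − 3 = 1, and the invariant factors of ∂_1 are all 1, so H_0 = Z.
  H_1: rank ker ∂_1 − rank ∂_2 = (6 − 3) − 3 = 0, and the invariant factors of ∂_2 are all 1, so H_1 = 0.
  H_2: rank ker ∂_2 − rank ∂_3 = (4 − 3) − 0 = 1, and there is no ∂_3, so H_2 = Z.

Hence the Betti numbers are b_0 = 1, b_1 = 0, b_2 = 1.

b_0 = 1, b_1 = 0, b_2 = 1.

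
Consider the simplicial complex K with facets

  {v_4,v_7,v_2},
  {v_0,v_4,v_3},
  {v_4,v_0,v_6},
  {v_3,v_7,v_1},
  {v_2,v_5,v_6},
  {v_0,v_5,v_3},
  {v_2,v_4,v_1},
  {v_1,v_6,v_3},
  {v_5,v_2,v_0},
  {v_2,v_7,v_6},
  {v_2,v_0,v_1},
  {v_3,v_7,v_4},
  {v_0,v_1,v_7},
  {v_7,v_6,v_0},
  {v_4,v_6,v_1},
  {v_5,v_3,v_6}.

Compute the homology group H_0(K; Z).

We work with the vertex ordering v_0 < v_1 < v_2 < v_3 < v_4 < v_5 < v_6 < v_7. The simplices of K, each written with vertices in increasing order, are:

  0-simplices (8): [v_0], [v_1], [v_2], [v_3], [v_4], [v_5], [v_6], [v_7]
  1-simplices (24): (24 of them)
  2-simplices (16): (16 of them)

so the chain groups are C_0 ≅ Z^8, C_1 ≅ Z^24, C_2 ≅ Z^16.

∂_1: C_1 → C_0 is given by ∂[p,q] = [q] − [p].
This gives a 8×24 integer matrix of rank 7; reducing to Smith normal form yields diagonal entries (1,1,1,1,1,1,1).

The boundary map ∂_2: C_2 → C_1 sends each 2-simplex [p,q,r] to [q,r] − [p,r] + [p,q]. For instance
  ∂[v_1,v_3,v_6] = [v_3,v_6] − [v_1,v_6] + [v_1,v_3],
  ∂[v_2,v_6,v_7] = [v_6,v_7] − [v_2,v_7] + [v_2,v_6].
The 24×16 boundary matrix has rank 15 and Smith normal form diag(1,1,1,1,1,1,1,1,1,1,1,1,1,1,1).

From H_k ≅ ker(∂_k) / im(∂_{k+1}) we obtain:

  H_0: rank C_0 − rank ∂_1 = 8 − 7 = 1, and the invariant factors of ∂_1 are all 1, so H_0 ≅ Z.

H_0 = Z.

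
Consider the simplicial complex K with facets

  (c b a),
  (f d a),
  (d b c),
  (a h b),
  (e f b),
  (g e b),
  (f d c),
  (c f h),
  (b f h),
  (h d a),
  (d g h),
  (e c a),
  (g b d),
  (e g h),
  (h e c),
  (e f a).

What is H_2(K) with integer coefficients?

Take the total order a < b < c < d < e < f < g < h on the vertex set. Then K (dimension 2) consists of the simplices:

  0-simplices (8): a, b, c, d, e, f, g, h
  1-simplices (24): ab, ac, ad, ae, af, ah, bc, bd, be, bf, bg, bh, cd, ce, cf, ch, df, dg, dh, ef, eg, eh, fh, gh
  2-simplices (16): abc, abh, ace, adf, adh, aef, bcd, bdg, bef, beg, bfh, cdf, ceh, cfh, dgh, egh

giving chain groups C_0 ≅ Z^8, C_1 ≅ Z^24, C_2 ≅ Z^16.

∂_1: C_1 → C_0 is given by ∂[p,q] = [q] − [p].
This gives a 8×24 integer matrix of rank 7; reducing to Smith normal form yields diagonal entries (1,1,1,1,1,1,1).

∂_2: C_2 → C_1 acts by ∂[p,q,r] = [q,r] − [p,r] + [p,q]. For instance
  ∂bef = ef − bf + be,
  ∂egh = gh − eh + eg.
This gives a 24×16 integer matrix of rank 15; reducing to Smith normal form yields diagonal entries (1,1,1,1,1,1,1,1,1,1,1,1,1,1,1).

Now H_k = ker ∂_k / im ∂_{k+1}, so:

  H_2: rank ker ∂_2 − rank ∂_3 = (16 − 15) − 0 = 1, and there is no ∂_3, so H_2 = Z.

H_2 = Z.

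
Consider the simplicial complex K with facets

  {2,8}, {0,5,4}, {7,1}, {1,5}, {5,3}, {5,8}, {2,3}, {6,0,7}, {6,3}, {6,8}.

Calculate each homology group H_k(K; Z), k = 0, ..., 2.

Fix the vertex order 0 < 1 < 2 < 3 < 4 < 5 < 6 < 7 < 8 and write every simplex with vertices in increasing order. Then dim K = 2 and the simplices of K are:

  0-simplices (9): [0], [1], [2], [3], [4], [5], [6], [7], [8]
  1-simplices (14): [0,4], [0,5], [0,6], [0,7], [1,5], [1,7], [2,3], [2,8], [3,5], [3,6], [4,5], [5,8], [6,7], [6,8]
  2-simplices (2): [0,4,5], [0,6,7]

giving chain groups C_0 ≅ Z^9, C_1 ≅ Z^14, C_2 ≅ Z^2.

The boundary map ∂_1: C_1 → C_0 maps an edge to its endpoints' difference, ∂[p,q] = q − p. For instance
  ∂[3,6] = [6] − [3].
This gives a 9×14 integer matrix of rank 8; reducing to Smith normal form yields diagonal entries (1,1,1,1,1,1,1,1).

∂_2: C_2 → C_1 acts by ∂[p,q,r] = [q,r] − [p,r] + [p,q]. For instance
  ∂[0,6,7] = [6,7] − [0,7] + [0,6],
  ∂[0,4,5] = [4,5] − [0,5] + [0,4].
The resulting 14×2 matrix has rank 2, and its Smith normal form has invariant factors (1,1).

Now H_k = ker ∂_k / im ∂_{k+1}, so:

  H_0: rank C_0 − rank ∂_1 = 9 − 8 = 1, and the invariant factors of ∂_1 are all 1, so H_0 ≅ Z.
  H_1: rank ker ∂_1 − rank ∂_2 = (14 − 8) − 2 = 4, and the invariant factors of ∂_2 are all 1, so H_1 ≅ Z^4.
  H_2: rank ker ∂_2 − rank ∂_3 = (2 − 2) − 0 = 0, and there is no ∂_3, so H_2 ≅ 0.

As a check, the Euler characteristic is 9 − 14 + 2 = -3, which agrees with 1 − 4 + 0 = -3.

H_0 = Z,  H_1 = Z^4,  H_2 = 0.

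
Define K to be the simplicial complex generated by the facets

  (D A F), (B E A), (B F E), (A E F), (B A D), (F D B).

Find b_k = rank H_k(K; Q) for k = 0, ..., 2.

We work with the vertex ordering A < B < D < E < F. The simplices of K, each written with vertices in increasing order, are:

  0-simplices (5): A, B, D, E, F
  1-simplices (9): AB, AD, AE, AF, BD, BE, BF, DF, EF
  2-simplices (6): ABD, ABE, ADF, AEF, BDF, BEF

giving chain groups C_0 ≅ Z^5, C_1 ≅ Z^9, C_2 ≅ Z^6.

∂_1: C_1 → C_0 maps an edge to its endpoints' difference, ∂[p,q] = q − p.
The 5×9 boundary matrix has rank 4 and Smith normal form diag(1,1,1,1).

Boundary ∂_2: C_2 → C_1 acts by ∂[p,q,r] = [q,r] − [p,r] + [p,q]. For instance
  ∂ABE = BE − AE + AB,
  ∂ADF = DF − AF + AD.
The 9×6 boundary matrix has rank 5 and Smith normal form diag(1,1,1,1,1).

Now H_k = ker ∂_k / im ∂_{k+1}, so:

  H_0: rank C_0 − rank ∂_1 = 5 − 4 = 1, and the invariant factors of ∂_1 are all 1, so H_0 ≅ Z.
  H_1: rank ker ∂_1 − rank ∂_2 = (9 − 4) − 5 = 0, and the invariant factors of ∂_2 are all 1, so H_1 ≅ 0.
  H_2: rank ker ∂_2 − rank ∂_3 = (6 − 5) − 0 = 1, and there is no ∂_3, so H_2 ≅ Z.

As a check, the Euler characteristic is 5 − 9 + 6 = 2, which agrees with 1 − 0 + 1 = 2.

Hence the Betti numbers are b_0 = 1, b_1 = 0, b_2 = 1.

b_0 = 1, b_1 = 0, b_2 = 1.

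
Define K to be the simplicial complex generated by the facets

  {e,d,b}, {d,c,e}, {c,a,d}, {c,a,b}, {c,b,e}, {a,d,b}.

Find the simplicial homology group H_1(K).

H_1 = 0.

Take the total order a < b < c < d < e on the vertex set. Then K (dimension 2) consists of the simplices:

  0-simplices (5): a, b, c, d, e
  1-simplices (9): ab, ac, ad, bc, bd, be, cd, ce, de
  2-simplices (6): abc, abd, acd, bce, bde, cde

giving chain groups C_0 ≅ Z^5, C_1 ≅ Z^9, C_2 ≅ Z^6.

The boundary map ∂_1: C_1 → C_0 is given by ∂[p,q] = [q] − [p]. For instance
  ∂cd = d − c.
The 5×9 boundary matrix has rank 4 and Smith normal form diag(1,1,1,1).

The boundary map ∂_2: C_2 → C_1 maps a triangle to the signed sum of its edges. For instance
  ∂cde = de − ce + cd,
  ∂acd = cd − ad + ac.
The resulting 9×6 matrix has rank 5, and its Smith normal form has invariant factors (1,1,1,1,1).

Reading off H_k = ker ∂_k / im ∂_{k+1}:

  H_1: rank ker ∂_1 − rank ∂_2 = (9 − 4) − 5 = 0, and the invariant factors of ∂_2 are all 1, so H_1 = 0.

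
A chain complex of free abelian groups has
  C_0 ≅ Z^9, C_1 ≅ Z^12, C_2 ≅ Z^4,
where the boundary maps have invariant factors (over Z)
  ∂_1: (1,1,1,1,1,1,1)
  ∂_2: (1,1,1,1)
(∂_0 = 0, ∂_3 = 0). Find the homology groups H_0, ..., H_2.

H_0 = Z^2,  H_1 = Z,  H_2 = 0.

H_0: b_0 = 9 − 0 − 7 = 2; torsion from ∂_1 factors > 1: none. So H_0 = Z^2.
H_1: b_1 = 12 − 7 − 4 = 1; torsion from ∂_2 factors > 1: none. So H_1 = Z.
H_2: b_2 = 4 − 4 − 0 = 0; torsion from ∂_3 factors > 1: none. So H_2 = 0.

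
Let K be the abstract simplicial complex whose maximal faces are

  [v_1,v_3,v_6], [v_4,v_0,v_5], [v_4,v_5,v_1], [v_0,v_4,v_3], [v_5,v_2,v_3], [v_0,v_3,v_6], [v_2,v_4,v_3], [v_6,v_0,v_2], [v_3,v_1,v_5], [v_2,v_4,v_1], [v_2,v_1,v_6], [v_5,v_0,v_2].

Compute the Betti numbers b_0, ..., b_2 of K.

b_0 = 1, b_1 = 0, b_2 = 0.

Order the vertices as v_0 < v_1 < v_2 < v_3 < v_4 < v_5 < v_6. Listing each simplex with vertices in this order, K has dimension 2 with simplices:

  0-simplices (7): [v_0], [v_1], [v_2], [v_3], [v_4], [v_5], [v_6]
  1-simplices (18): (18 of them)
  2-simplices (12): (12 of them)

Hence C_0 ≅ Z^7, C_1 ≅ Z^18, C_2 ≅ Z^12.

Boundary ∂_1: C_1 → C_0 sends each edge [p,q] (with p < q) to q − p. For instance
  ∂[v_1,v_4] = [v_4] − [v_1].
The 7×18 boundary matrix has rank 6 and Smith normal form diag(1,1,1,1,1,1).

∂_2: C_2 → C_1 sends each 2-simplex [p,q,r] to [q,r] − [p,r] + [p,q]. For instance
  ∂[v_0,v_2,v_5] = [v_2,v_5] − [v_0,v_5] + [v_0,v_2],
  ∂[v_2,v_3,v_5] = [v_3,v_5] − [v_2,v_5] + [v_2,v_3].
As a 18×12 matrix over Z this has rank 12, with invariant factors (1,1,1,1,1,1,1,1,1,1,1,2).

Reading off H_k = ker ∂_k / im ∂_{k+1}:

  H_0: rank C_0 − rank ∂_1 = 7 − 6 = 1, and the invariant factors of ∂_1 are all 1, so H_0 = Z.
  H_1: rank ker ∂_1 − rank ∂_2 = (18 − 6) − 12 = 0, and ∂_2 has invariant factor 2 > 1, so H_1 = Z/2.
  H_2: rank ker ∂_2 − rank ∂_3 = (12 − 12) − 0 = 0, and there is no ∂_3, so H_2 = 0.

Hence the Betti numbers are b_0 = 1, b_1 = 0, b_2 = 0.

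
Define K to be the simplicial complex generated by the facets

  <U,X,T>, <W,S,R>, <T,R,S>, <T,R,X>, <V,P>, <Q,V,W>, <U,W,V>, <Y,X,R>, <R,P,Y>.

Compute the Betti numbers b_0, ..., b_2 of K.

Order the vertices as P < Q < R < S < T < U < V < W < X < Y. Listing each simplex with vertices in this order, K has dimension 2 with simplices:

  0-simplices (10): P, Q, R, S, T, U, V, W, X, Y
  1-simplices (19): PR, PV, PY, QV, QW, RS, RT, RW, RX, RY, ST, SW, TU, TX, UV, UW, UX, VW, XY
  2-simplices (8): PRY, QVW, RST, RSW, RTX, RXY, TUX, UVW

giving chain groups C_0 ≅ Z^10, C_1 ≅ Z^19, C_2 ≅ Z^8.

The boundary map ∂_1: C_1 → C_0 sends each edge [p,q] (with p < q) to q − p. For instance
  ∂PY = Y − P.
The 10×19 boundary matrix has rank 9 and Smith normal form diag(1,1,1,1,1,1,1,1,1).

The boundary map ∂_2: C_2 → C_1 sends each 2-simplex [p,q,r] to [q,r] − [p,r] + [p,q]. For instance
  ∂QVW = VW − QW + QV,
  ∂PRY = RY − PY + PR.
As a 19×8 matrix over Z this has rank 8, with invariant factors (1,1,1,1,1,1,1,1).

From H_k ≅ ker(∂_k) / im(∂_{k+1}) we obtain:

  H_0: rank C_0 − rank ∂_1 = 10 − 9 = 1, and the invariant factors of ∂_1 are all 1, so H_0 ≅ Z.
  H_1: rank ker ∂_1 − rank ∂_2 = (19 − 9) − 8 = 2, and the invariant factors of ∂_2 are all 1, so H_1 ≅ Z^2.
  H_2: rank ker ∂_2 − rank ∂_3 = (8 − 8) − 0 = 0, and there is no ∂_3, so H_2 ≅ 0.

Hence the Betti numbers are b_0 = 1, b_1 = 2, b_2 = 0.

b_0 = 1, b_1 = 2, b_2 = 0.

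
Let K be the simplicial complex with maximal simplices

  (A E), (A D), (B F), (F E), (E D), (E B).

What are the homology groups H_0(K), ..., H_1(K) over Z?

H_0 ≅ Z,  H_1 ≅ Z^2.

Take the total order A < B < D < E < F on the vertex set. Then K (dimension 1) consists of the simplices:

  0-simplices (5): A, B, D, E, F
  1-simplices (6): AD, AE, BE, BF, DE, EF

so the chain groups are C_0 ≅ Z^5, C_1 ≅ Z^6.

Boundary ∂_1: C_1 → C_0 is given by ∂[p,q] = [q] − [p].
The resulting 5×6 matrix has rank 4, and its Smith normal form has invariant factors (1,1,1,1).

Reading off H_k = ker ∂_k / im ∂_{k+1}:

  H_0: rank C_0 − rank ∂_1 = 5 − 4 = 1, and the invariant factors of ∂_1 are all 1, so H_0 ≅ Z.
  H_1: rank ker ∂_1 − rank ∂_2 = (6 − 4) − 0 = 2, and there is no ∂_2, so H_1 ≅ Z^2.

As a check, the Euler characteristic is 5 − 6 = -1, which agrees with 1 − 2 = -1.
(K is a triangulation of a wedge of 2 circles.)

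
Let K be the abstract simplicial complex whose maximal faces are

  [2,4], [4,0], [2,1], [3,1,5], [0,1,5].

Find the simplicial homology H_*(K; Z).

Take the total order 0 < 1 < 2 < 3 < 4 < 5 on the vertex set. Then K (dimension 2) consists of the simplices:

  0-simplices (6): [0], [1], [2], [3], [4], [5]
  1-simplices (8): [0,1], [0,4], [0,5], [1,2], [1,3], [1,5], [2,4], [3,5]
  2-simplices (2): [0,1,5], [1,3,5]

so the chain groups are C_0 ≅ Z^6, C_1 ≅ Z^8, C_2 ≅ Z^2.

The boundary map ∂_1: C_1 → C_0 maps an edge to its endpoints' difference, ∂[p,q] = q − p.
As a 6×8 matrix over Z this has rank 5, with invariant factors (1,1,1,1,1).

∂_2: C_2 → C_1 acts by ∂[p,q,r] = [q,r] − [p,r] + [p,q]. For instance
  ∂[0,1,5] = [1,5] − [0,5] + [0,1],
  ∂[1,3,5] = [3,5] − [1,5] + [1,3].
As a 8×2 matrix over Z this has rank 2, with invariant factors (1,1).

From H_k ≅ ker(∂_k) / im(∂_{k+1}) we obtain:

  H_0: rank C_0 − rank ∂_1 = 6 − 5 = 1, and the invariant factors of ∂_1 are all 1, so H_0 ≅ Z.
  H_1: rank ker ∂_1 − rank ∂_2 = (8 − 5) − 2 = 1, and the invariant factors of ∂_2 are all 1, so H_1 ≅ Z.
  H_2: rank ker ∂_2 − rank ∂_3 = (2 − 2) − 0 = 0, and there is no ∂_3, so H_2 ≅ 0.

As a check, the Euler characteristic is 6 − 8 + 2 = 0, which agrees with 1 − 1 + 0 = 0.

H_0 ≅ Z,  H_1 ≅ Z,  H_2 = 0.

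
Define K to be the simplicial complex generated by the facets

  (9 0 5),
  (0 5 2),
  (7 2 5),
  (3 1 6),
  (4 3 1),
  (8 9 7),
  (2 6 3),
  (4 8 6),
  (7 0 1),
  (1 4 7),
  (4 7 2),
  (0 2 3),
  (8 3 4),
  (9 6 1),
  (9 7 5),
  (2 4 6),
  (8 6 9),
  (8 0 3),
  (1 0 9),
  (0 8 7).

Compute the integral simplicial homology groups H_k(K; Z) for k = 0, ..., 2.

H_0 = Z,  H_1 = Z ⊕ Z_2,  H_2 = 0.

Fix the vertex order 0 < 1 < 2 < 3 < 4 < 5 < 6 < 7 < 8 < 9 and write every simplex with vertices in increasing order. Then dim K = 2 and the simplices of K are:

  0-simplices (10): [0], [1], [2], [3], [4], [5], [6], [7], [8], [9]
  1-simplices (30): (30 of them)
  2-simplices (20): (20 of them)

Hence C_0 ≅ Z^10, C_1 ≅ Z^30, C_2 ≅ Z^20.

The boundary map ∂_1: C_1 → C_0 maps an edge to its endpoints' difference, ∂[p,q] = q − p. For instance
  ∂[1,4] = [4] − [1].
The 10×30 boundary matrix has rank 9 and Smith normal form diag(1,1,1,1,1,1,1,1,1).

The boundary map ∂_2: C_2 → C_1 maps a triangle to the signed sum of its edges. For instance
  ∂[1,3,6] = [3,6] − [1,6] + [1,3],
  ∂[1,4,7] = [4,7] − [1,7] + [1,4].
The 30×20 boundary matrix has rank 20 and Smith normal form diag(1,1,1,1,1,1,1,1,1,1,1,1,1,1,1,1,1,1,1,2).

Reading off H_k = ker ∂_k / im ∂_{k+1}:

  H_0: rank C_0 − rank ∂_1 = 10 − 9 = 1, and the invariant factors of ∂_1 are all 1, so H_0 ≅ Z.
  H_1: rank ker ∂_1 − rank ∂_2 = (30 − 9) − 20 = 1, and ∂_2 has invariant factor 2 > 1, so H_1 ≅ Z ⊕ Z_2.
  H_2: rank ker ∂_2 − rank ∂_3 = (20 − 20) − 0 = 0, and there is no ∂_3, so H_2 ≅ 0.

(K is a triangulation of the Klein bottle.)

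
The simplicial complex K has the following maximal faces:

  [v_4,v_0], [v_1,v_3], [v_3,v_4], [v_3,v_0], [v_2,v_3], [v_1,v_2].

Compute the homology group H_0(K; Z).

Order the vertices as v_0 < v_1 < v_2 < v_3 < v_4. Listing each simplex with vertices in this order, K has dimension 1 with simplices:

  0-simplices (5): [v_0], [v_1], [v_2], [v_3], [v_4]
  1-simplices (6): [v_0,v_3], [v_0,v_4], [v_1,v_2], [v_1,v_3], [v_2,v_3], [v_3,v_4]

giving chain groups C_0 ≅ Z^5, C_1 ≅ Z^6.

∂_1: C_1 → C_0 is given by ∂[p,q] = [q] − [p].
This gives a 5×6 integer matrix of rank 4; reducing to Smith normal form yields diagonal entries (1,1,1,1).

Reading off H_k = ker ∂_k / im ∂_{k+1}:

  H_0: rank C_0 − rank ∂_1 = 5 − 4 = 1, and the invariant factors of ∂_1 are all 1, so H_0 ≅ Z.

H_0 = Z.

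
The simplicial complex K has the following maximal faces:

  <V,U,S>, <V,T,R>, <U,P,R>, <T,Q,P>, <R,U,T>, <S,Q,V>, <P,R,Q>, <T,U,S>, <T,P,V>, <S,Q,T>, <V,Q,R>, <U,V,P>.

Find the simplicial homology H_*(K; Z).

Take the total order P < Q < R < S < T < U < V on the vertex set. Then K (dimension 2) consists of the simplices:

  0-simplices (7): P, Q, R, S, T, U, V
  1-simplices (18): PQ, PR, PT, PU, PV, QR, QS, QT, QV, RT, RU, RV, ST, SU, SV, TU, TV, UV
  2-simplices (12): PQR, PQT, PRU, PTV, PUV, QRV, QST, QSV, RTU, RTV, STU, SUV

Hence C_0 ≅ Z^7, C_1 ≅ Z^18, C_2 ≅ Z^12.

The boundary map ∂_1: C_1 → C_0 is given by ∂[p,q] = [q] − [p]. For instance
  ∂RV = V − R.
The resulting 7×18 matrix has rank 6, and its Smith normal form has invariant factors (1,1,1,1,1,1).

The boundary map ∂_2: C_2 → C_1 sends each 2-simplex [p,q,r] to [q,r] − [p,r] + [p,q]. For instance
  ∂QSV = SV − QV + QS,
  ∂RTU = TU − RU + RT.
As a 18×12 matrix over Z this has rank 12, with invariant factors (1,1,1,1,1,1,1,1,1,1,1,2).

Reading off H_k = ker ∂_k / im ∂_{k+1}:

  H_0: rank C_0 − rank ∂_1 = 7 − 6 = 1, and the invariant factors of ∂_1 are all 1, so H_0 = Z.
  H_1: rank ker ∂_1 − rank ∂_2 = (18 − 6) − 12 = 0, and ∂_2 has invariant factor 2 > 1, so H_1 = Z/2.
  H_2: rank ker ∂_2 − rank ∂_3 = (12 − 12) − 0 = 0, and there is no ∂_3, so H_2 = 0.

H_0 = Z,  H_1 = Z/2,  H_2 = 0.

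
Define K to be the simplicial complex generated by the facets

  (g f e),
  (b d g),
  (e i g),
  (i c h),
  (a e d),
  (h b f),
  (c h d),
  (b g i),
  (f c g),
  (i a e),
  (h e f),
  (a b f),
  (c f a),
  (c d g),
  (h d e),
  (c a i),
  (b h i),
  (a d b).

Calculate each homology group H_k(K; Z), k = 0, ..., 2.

Order the vertices as a < b < c < d < e < f < g < h < i. Listing each simplex with vertices in this order, K has dimension 2 with simplices:

  0-simplices (9): a, b, c, d, e, f, g, h, i
  1-simplices (27): ab, ac, ad, ae, af, ai, bd, bf, bg, bh, bi, cd, cf, cg, ch, ci, de, dg, dh, ef, eg, eh, ei, fg, fh, gi, hi
  2-simplices (18): abd, abf, acf, aci, ade, aei, bdg, bfh, bgi, bhi, cdg, cdh, cfg, chi, deh, efg, efh, egi

Hence C_0 ≅ Z^9, C_1 ≅ Z^27, C_2 ≅ Z^18.

Boundary ∂_1: C_1 → C_0 sends each edge [p,q] (with p < q) to q − p. For instance
  ∂ad = d − a.
As a 9×27 matrix over Z this has rank 8, with invariant factors (1,1,1,1,1,1,1,1).

The boundary map ∂_2: C_2 → C_1 maps a triangle to the signed sum of its edges. For instance
  ∂egi = gi − ei + eg,
  ∂aci = ci − ai + ac.
The resulting 27×18 matrix has rank 17, and its Smith normal form has invariant factors (1,1,1,1,1,1,1,1,1,1,1,1,1,1,1,1,1).

From H_k ≅ ker(∂_k) / im(∂_{k+1}) we obtain:

  H_0: rank C_0 − rank ∂_1 = 9 − 8 = 1, and the invariant factors of ∂_1 are all 1, so H_0 = Z.
  H_1: rank ker ∂_1 − rank ∂_2 = (27 − 8) − 17 = 2, and the invariant factors of ∂_2 are all 1, so H_1 = Z^2.
  H_2: rank ker ∂_2 − rank ∂_3 = (18 − 17) − 0 = 1, and there is no ∂_3, so H_2 = Z.

As a check, the Euler characteristic is 9 − 27 + 18 = 0, which agrees with 1 − 2 + 1 = 0.

H_0 ≅ Z,  H_1 ≅ Z^2,  H_2 ≅ Z.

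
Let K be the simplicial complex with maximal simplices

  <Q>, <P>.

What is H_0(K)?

H_0 ≅ Z^2.

Fix the vertex order P < Q and write every simplex with vertices in increasing order. Then dim K = 0 and the simplices of K are:

  0-simplices (2): P, Q

Hence C_0 ≅ Z^2.

Reading off H_k = ker ∂_k / im ∂_{k+1}:

  H_0: rank C_0 − rank ∂_1 = 2 − 0 = 2, and there is no ∂_1, so H_0 = Z^2.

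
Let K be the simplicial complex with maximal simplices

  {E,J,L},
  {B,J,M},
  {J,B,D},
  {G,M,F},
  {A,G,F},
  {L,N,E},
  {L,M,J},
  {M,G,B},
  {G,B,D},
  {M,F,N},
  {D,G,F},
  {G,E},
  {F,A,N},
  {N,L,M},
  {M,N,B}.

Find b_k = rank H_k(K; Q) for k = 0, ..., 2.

b_0 = 1, b_1 = 1, b_2 = 0.

We work with the vertex ordering A < B < D < E < F < G < J < L < M < N. The simplices of K, each written with vertices in increasing order, are:

  0-simplices (10): A, B, D, E, F, G, J, L, M, N
  1-simplices (24): AF, AG, AN, BD, BG, BJ, BM, BN, DF, DG, DJ, EG, EJ, EL, EN, FG, FM, FN, GM, JL, JM, LM, LN, MN
  2-simplices (14): AFG, AFN, BDG, BDJ, BGM, BJM, BMN, DFG, EJL, ELN, FGM, FMN, JLM, LMN

giving chain groups C_0 ≅ Z^10, C_1 ≅ Z^24, C_2 ≅ Z^14.

Boundary ∂_1: C_1 → C_0 is given by ∂[p,q] = [q] − [p].
The 10×24 boundary matrix has rank 9 and Smith normal form diag(1,1,1,1,1,1,1,1,1).

The boundary map ∂_2: C_2 → C_1 acts by ∂[p,q,r] = [q,r] − [p,r] + [p,q]. For instance
  ∂LMN = MN − LN + LM,
  ∂ELN = LN − EN + EL.
As a 24×14 matrix over Z this has rank 14, with invariant factors (1,1,1,1,1,1,1,1,1,1,1,1,1,1).

From H_k ≅ ker(∂_k) / im(∂_{k+1}) we obtain:

  H_0: rank C_0 − rank ∂_1 = 10 − 9 = 1, and the invariant factors of ∂_1 are all 1, so H_0 = Z.
  H_1: rank ker ∂_1 − rank ∂_2 = (24 − 9) − 14 = 1, and the invariant factors of ∂_2 are all 1, so H_1 = Z.
  H_2: rank ker ∂_2 − rank ∂_3 = (14 − 14) − 0 = 0, and there is no ∂_3, so H_2 = 0.

As a check, the Euler characteristic is 10 − 24 + 14 = 0, which agrees with 1 − 1 + 0 = 0.

Hence the Betti numbers are b_0 = 1, b_1 = 1, b_2 = 0.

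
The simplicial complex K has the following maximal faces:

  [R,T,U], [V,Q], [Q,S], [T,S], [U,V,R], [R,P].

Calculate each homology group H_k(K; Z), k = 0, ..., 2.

H_0 = Z,  H_1 = Z,  H_2 = 0.

We work with the vertex ordering P < Q < R < S < T < U < V. The simplices of K, each written with vertices in increasing order, are:

  0-simplices (7): P, Q, R, S, T, U, V
  1-simplices (9): PR, QS, QV, RT, RU, RV, ST, TU, UV
  2-simplices (2): RTU, RUV

Hence C_0 ≅ Z^7, C_1 ≅ Z^9, C_2 ≅ Z^2.

∂_1: C_1 → C_0 sends each edge [p,q] (with p < q) to q − p.
As a 7×9 matrix over Z this has rank 6, with invariant factors (1,1,1,1,1,1).

∂_2: C_2 → C_1 sends each 2-simplex [p,q,r] to [q,r] − [p,r] + [p,q]. For instance
  ∂RUV = UV − RV + RU,
  ∂RTU = TU − RU + RT.
The resulting 9×2 matrix has rank 2, and its Smith normal form has invariant factors (1,1).

From H_k ≅ ker(∂_k) / im(∂_{k+1}) we obtain:

  H_0: rank C_0 − rank ∂_1 = 7 − 6 = 1, and the invariant factors of ∂_1 are all 1, so H_0 ≅ Z.
  H_1: rank ker ∂_1 − rank ∂_2 = (9 − 6) − 2 = 1, and the invariant factors of ∂_2 are all 1, so H_1 ≅ Z.
  H_2: rank ker ∂_2 − rank ∂_3 = (2 − 2) − 0 = 0, and there is no ∂_3, so H_2 ≅ 0.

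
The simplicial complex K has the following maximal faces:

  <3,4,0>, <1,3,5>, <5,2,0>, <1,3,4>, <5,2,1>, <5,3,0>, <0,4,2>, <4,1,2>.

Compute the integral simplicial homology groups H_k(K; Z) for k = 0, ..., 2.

K has 6 vertices, 12 edges, 8 triangles.
rank ∂_0 = 0, rank ∂_1 = 5 ⇒ b_0 = 6 − 0 − 5 = 1; all invariant factors of ∂_1 are 1 so no torsion. So H_0 = Z.
rank ∂_1 = 5, rank ∂_2 = 7 ⇒ b_1 = 12 − 5 − 7 = 0; all invariant factors of ∂_2 are 1 so no torsion. So H_1 = 0.
rank ∂_2 = 7, rank ∂_3 = 0 ⇒ b_2 = 8 − 7 − 0 = 1. So H_2 = Z.

H_0 ≅ Z,  H_1 = 0,  H_2 ≅ Z.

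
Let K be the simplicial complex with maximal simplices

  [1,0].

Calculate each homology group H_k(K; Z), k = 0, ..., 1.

K has 2 vertices, 1 edge.
rank ∂_0 = 0, rank ∂_1 = 1 ⇒ b_0 = 2 − 0 − 1 = 1; all invariant factors of ∂_1 are 1 so no torsion. So H_0 = Z.
rank ∂_1 = 1, rank ∂_2 = 0 ⇒ b_1 = 1 − 1 − 0 = 0. So H_1 = 0.

H_0 = Z,  H_1 = 0.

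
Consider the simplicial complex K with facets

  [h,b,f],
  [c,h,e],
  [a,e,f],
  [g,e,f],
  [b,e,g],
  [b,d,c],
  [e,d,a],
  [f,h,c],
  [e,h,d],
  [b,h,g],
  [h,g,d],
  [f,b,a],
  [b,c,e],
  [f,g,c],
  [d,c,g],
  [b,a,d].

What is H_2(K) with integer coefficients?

Fix the vertex order a < b < c < d < e < f < g < h and write every simplex with vertices in increasing order. Then dim K = 2 and the simplices of K are:

  0-simplices (8): a, b, c, d, e, f, g, h
  1-simplices (24): ab, ad, ae, af, bc, bd, be, bf, bg, bh, cd, ce, cf, cg, ch, de, dg, dh, ef, eg, eh, fg, fh, gh
  2-simplices (16): abd, abf, ade, aef, bcd, bce, beg, bfh, bgh, cdg, ceh, cfg, cfh, deh, dgh, efg

giving chain groups C_0 ≅ Z^8, C_1 ≅ Z^24, C_2 ≅ Z^16.

The boundary map ∂_1: C_1 → C_0 sends each edge [p,q] (with p < q) to q − p. For instance
  ∂ch = h − c.
This gives a 8×24 integer matrix of rank 7; reducing to Smith normal form yields diagonal entries (1,1,1,1,1,1,1).

Boundary ∂_2: C_2 → C_1 acts by ∂[p,q,r] = [q,r] − [p,r] + [p,q]. For instance
  ∂ceh = eh − ch + ce,
  ∂ade = de − ae + ad.
The 24×16 boundary matrix has rank 15 and Smith normal form diag(1,1,1,1,1,1,1,1,1,1,1,1,1,1,1).

Reading off H_k = ker ∂_k / im ∂_{k+1}:

  H_2: rank ker ∂_2 − rank ∂_3 = (16 − 15) − 0 = 1, and there is no ∂_3, so H_2 ≅ Z.

(K is a triangulation of the torus T^2.)

H_2 ≅ Z.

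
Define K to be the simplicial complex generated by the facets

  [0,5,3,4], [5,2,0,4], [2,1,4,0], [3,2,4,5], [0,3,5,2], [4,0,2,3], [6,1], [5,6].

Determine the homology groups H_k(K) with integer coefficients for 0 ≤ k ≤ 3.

H_0 = Z,  H_1 = Z,  H_2 = 0,  H_3 = Z.

Order the vertices as 0 < 1 < 2 < 3 < 4 < 5 < 6. Listing each simplex with vertices in this order, K has dimension 3 with simplices:

  0-simplices (7): [0], [1], [2], [3], [4], [5], [6]
  1-simplices (15): [0,1], [0,2], [0,3], [0,4], [0,5], [1,2], [1,4], [1,6], [2,3], [2,4], [2,5], [3,4], [3,5], [4,5], [5,6]
  2-simplices (13): [0,1,2], [0,1,4], [0,2,3], [0,2,4], [0,2,5], [0,3,4], [0,3,5], [0,4,5], [1,2,4], [2,3,4], [2,3,5], [2,4,5], [3,4,5]
  3-simplices (6): [0,1,2,4], [0,2,3,4], [0,2,3,5], [0,2,4,5], [0,3,4,5], [2,3,4,5]

so the chain groups are C_0 ≅ Z^7, C_1 ≅ Z^15, C_2 ≅ Z^13, C_3 ≅ Z^6.

The boundary map ∂_1: C_1 → C_0 is given by ∂[p,q] = [q] − [p].
The 7×15 boundary matrix has rank 6 and Smith normal form diag(1,1,1,1,1,1).

Boundary ∂_2: C_2 → C_1 sends each 2-simplex [p,q,r] to [q,r] − [p,r] + [p,q]. For instance
  ∂[2,4,5] = [4,5] − [2,5] + [2,4],
  ∂[0,2,5] = [2,5] − [0,5] + [0,2].
This gives a 15×13 integer matrix of rank 8; reducing to Smith normal form yields diagonal entries (1,1,1,1,1,1,1,1).

∂_3: C_3 → C_2 sends each 3-simplex σ to the alternating sum Σ_i (−1)^i (σ with its i-th vertex removed). For instance
  ∂[0,2,3,4] = [2,3,4] − [0,3,4] + [0,2,4] − [0,2,3],
  ∂[0,1,2,4] = [1,2,4] − [0,2,4] + [0,1,4] − [0,1,2].
As a 13×6 matrix over Z this has rank 5, with invariant factors (1,1,1,1,1).

Now H_k = ker ∂_k / im ∂_{k+1}, so:

  H_0: rank C_0 − rank ∂_1 = 7 − 6 = 1, and the invariant factors of ∂_1 are all 1, so H_0 ≅ Z.
  H_1: rank ker ∂_1 − rank ∂_2 = (15 − 6) − 8 = 1, and the invariant factors of ∂_2 are all 1, so H_1 ≅ Z.
  H_2: rank ker ∂_2 − rank ∂_3 = (13 − 8) − 5 = 0, and the invariant factors of ∂_3 are all 1, so H_2 ≅ 0.
  H_3: rank ker ∂_3 − rank ∂_4 = (6 − 5) − 0 = 1, and there is no ∂_4, so H_3 ≅ Z.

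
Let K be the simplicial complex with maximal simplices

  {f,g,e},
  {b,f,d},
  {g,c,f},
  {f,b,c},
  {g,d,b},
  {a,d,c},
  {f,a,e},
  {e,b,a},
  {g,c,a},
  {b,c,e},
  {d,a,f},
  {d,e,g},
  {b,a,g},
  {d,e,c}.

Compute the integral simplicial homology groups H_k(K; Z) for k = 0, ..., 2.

K has 7 vertices, 21 edges, 14 triangles.
rank ∂_0 = 0, rank ∂_1 = 6 ⇒ b_0 = 7 − 0 − 6 = 1; all invariant factors of ∂_1 are 1 so no torsion. So H_0 = Z.
rank ∂_1 = 6, rank ∂_2 = 13 ⇒ b_1 = 21 − 6 − 13 = 2; all invariant factors of ∂_2 are 1 so no torsion. So H_1 = Z^2.
rank ∂_2 = 13, rank ∂_3 = 0 ⇒ b_2 = 14 − 13 − 0 = 1. So H_2 = Z.

H_0 ≅ Z,  H_1 ≅ Z^2,  H_2 ≅ Z.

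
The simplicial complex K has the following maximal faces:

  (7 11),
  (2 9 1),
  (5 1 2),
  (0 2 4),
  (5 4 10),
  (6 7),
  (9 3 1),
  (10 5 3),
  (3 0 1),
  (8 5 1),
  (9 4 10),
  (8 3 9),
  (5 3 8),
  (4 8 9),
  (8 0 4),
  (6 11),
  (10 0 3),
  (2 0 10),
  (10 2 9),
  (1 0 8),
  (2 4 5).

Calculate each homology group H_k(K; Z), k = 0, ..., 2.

K has 12 vertices, 30 edges, 18 triangles.
rank ∂_0 = 0, rank ∂_1 = 10 ⇒ b_0 = 12 − 0 − 10 = 2; all invariant factors of ∂_1 are 1 so no torsion. So H_0 = Z^2.
rank ∂_1 = 10, rank ∂_2 = 18 ⇒ b_1 = 30 − 10 − 18 = 2; ∂_2 has invariant factor(s) [2] giving torsion. So H_1 = Z^2 ⊕ Z/2.
rank ∂_2 = 18, rank ∂_3 = 0 ⇒ b_2 = 18 − 18 − 0 = 0. So H_2 = 0.

H_0 = Z^2,  H_1 = Z^2 ⊕ Z/2,  H_2 = 0.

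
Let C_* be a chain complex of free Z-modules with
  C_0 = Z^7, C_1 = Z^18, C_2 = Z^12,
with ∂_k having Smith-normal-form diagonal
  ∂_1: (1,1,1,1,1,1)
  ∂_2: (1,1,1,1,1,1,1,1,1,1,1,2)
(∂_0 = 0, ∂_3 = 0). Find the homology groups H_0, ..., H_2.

H_0 ≅ Z,  H_1 ≅ Z/2Z,  H_2 = 0.

H_0: b_0 = 7 − 0 − 6 = 1; torsion from ∂_1 factors > 1: none. So H_0 ≅ Z.
H_1: b_1 = 18 − 6 − 12 = 0; torsion from ∂_2 factors > 1: [2]. So H_1 ≅ Z/2Z.
H_2: b_2 = 12 − 12 − 0 = 0; torsion from ∂_3 factors > 1: none. So H_2 ≅ 0.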